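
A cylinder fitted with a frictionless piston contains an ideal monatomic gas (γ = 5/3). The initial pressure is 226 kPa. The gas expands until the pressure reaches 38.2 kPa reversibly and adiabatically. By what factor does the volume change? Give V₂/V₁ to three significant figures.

V₂/V₁ ≈ 2.91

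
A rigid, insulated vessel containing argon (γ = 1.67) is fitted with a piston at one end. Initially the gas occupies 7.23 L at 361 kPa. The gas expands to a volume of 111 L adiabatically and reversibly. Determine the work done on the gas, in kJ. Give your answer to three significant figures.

W ≈ -3.27 kJ

P₂ = P₁(V₁/V₂)^γ = 361×(7.23/111)^(1.67) = 3.772 kPa.
For a reversible adiabat, W_by_gas = (P₁V₁ − P₂V₂)/(γ−1).
W_by = (361000×0.00723 − 3772×0.111) / (0.67) = 3271 J.
W_on_gas = −W_by = -3271 J.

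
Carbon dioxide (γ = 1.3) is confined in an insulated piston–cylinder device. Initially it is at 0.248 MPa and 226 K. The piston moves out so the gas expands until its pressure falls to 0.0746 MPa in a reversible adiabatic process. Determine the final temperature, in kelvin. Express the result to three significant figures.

Along an adiabat T P^((1−γ)/γ) is constant, so T₂ = T₁ (P₂/P₁)^((γ−1)/γ).
T₂ = 226 × (0.0746/0.248)^(0.231) = 171.3 K.

T₂ ≈ 171 K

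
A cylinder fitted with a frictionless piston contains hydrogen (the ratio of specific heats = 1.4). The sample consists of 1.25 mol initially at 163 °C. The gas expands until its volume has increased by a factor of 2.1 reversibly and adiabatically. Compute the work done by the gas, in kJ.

W ≈ 2.91 kJ

Adiabatic: T₁V₁^(γ−1) = T₂V₂^(γ−1) ⇒ T₂ = T₁ (V₁/V₂)^(γ−1).
T₁ = 163 °C = 436.1 K.
T₂ = 436.1 × (1/2.1)^(0.4) = 324.2 K.
Q = 0, so ΔU = W_on_gas = nCᵥΔT with Cᵥ = R/(γ−1) = 20.79 J/(mol·K).
ΔU = 1.25 × 20.79 × (324.2 − 436.1) = -2910 J.
Work done by the gas = −ΔU = 2910 J.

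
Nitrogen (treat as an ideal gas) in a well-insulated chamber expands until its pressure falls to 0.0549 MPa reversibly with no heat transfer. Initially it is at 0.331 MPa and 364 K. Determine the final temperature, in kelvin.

Along an adiabat T P^((1−γ)/γ) is constant, so T₂ = T₁ (P₂/P₁)^((γ−1)/γ).
For a diatomic ideal gas γ = 7/5, so (γ−1)/γ = 2/7.
T₂ = 364 × (0.0549/0.331)^(2/7) = 217.9 K.

T₂ ≈ 218 K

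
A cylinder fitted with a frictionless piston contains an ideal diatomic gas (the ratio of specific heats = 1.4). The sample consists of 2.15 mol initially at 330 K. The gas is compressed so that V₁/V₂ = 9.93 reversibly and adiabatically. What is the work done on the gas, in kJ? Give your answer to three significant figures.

W ≈ 22.2 kJ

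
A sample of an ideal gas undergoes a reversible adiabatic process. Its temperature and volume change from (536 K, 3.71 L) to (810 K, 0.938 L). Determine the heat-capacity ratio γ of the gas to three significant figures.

γ ≈ 1.30

TV^(γ−1) = const ⇒ γ − 1 = ln(T₂/T₁) / ln(V₁/V₂).
γ = 1 + ln(810/536) / ln(3.71/0.938) = 1.3.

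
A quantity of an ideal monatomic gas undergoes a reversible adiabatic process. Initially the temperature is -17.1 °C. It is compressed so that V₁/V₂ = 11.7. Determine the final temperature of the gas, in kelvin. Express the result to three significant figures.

Adiabatic: T₁V₁^(γ−1) = T₂V₂^(γ−1) ⇒ T₂ = T₁ (V₁/V₂)^(γ−1).
For a monatomic ideal gas γ = 5/3, so γ−1 = 2/3.
T₁ = -17.1 °C = 256 K.
T₂ = 256 × 11.7^(2/3) = 1320 K.

T₂ ≈ 1320 K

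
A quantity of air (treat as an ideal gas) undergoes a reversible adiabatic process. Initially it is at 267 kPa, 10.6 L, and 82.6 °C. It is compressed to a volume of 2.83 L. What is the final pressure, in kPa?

Since PV^γ is constant along a reversible adiabat, P₂ = P₁ (V₁/V₂)^γ.
γ = 7/5 for a diatomic ideal gas.
P₂ = 267 × (10.6/2.83)^(7/5) = 1696 kPa.

P₂ ≈ 1700 kPa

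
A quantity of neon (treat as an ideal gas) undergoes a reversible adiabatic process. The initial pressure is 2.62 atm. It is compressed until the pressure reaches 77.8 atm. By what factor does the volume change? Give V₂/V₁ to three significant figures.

From PV^γ = const, V₂/V₁ = (P₁/P₂)^(1/γ).
For a monatomic ideal gas γ = 5/3.
V₂/V₁ = (2.62/77.8)^(3/5) = 0.1307.

V₂/V₁ ≈ 0.131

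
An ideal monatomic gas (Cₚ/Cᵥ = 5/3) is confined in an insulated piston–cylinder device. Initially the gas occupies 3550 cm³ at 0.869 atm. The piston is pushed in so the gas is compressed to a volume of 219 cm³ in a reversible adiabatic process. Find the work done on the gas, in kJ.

P₂ = P₁(V₁/V₂)^γ = 0.869×(3550/219)^(5/3) = 90.22 atm.
For a reversible adiabat, W_by_gas = (P₁V₁ − P₂V₂)/(γ−1).
W_by = (88050×0.00355 − 9.142×10^6×0.000219) / (2/3) = -2534 J.
W_on_gas = −W_by = 2534 J.

W ≈ 2.53 kJ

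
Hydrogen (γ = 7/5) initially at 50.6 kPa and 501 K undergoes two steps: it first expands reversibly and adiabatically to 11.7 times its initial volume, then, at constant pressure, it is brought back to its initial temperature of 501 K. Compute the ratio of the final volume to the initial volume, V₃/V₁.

V₃/V₁ ≈ 31.3

Adiabatic step: V₂/V₁ = 11.7; T₂ = T₁·(1/11.7)^(2/5) = 187.3 K.
Isobaric step: V₃/V₂ = T₃/T₂ = 501/187.3.
V₃/V₁ = (V₂/V₁)(V₃/V₂) = 11.7 × (501/187.3) = 31.29.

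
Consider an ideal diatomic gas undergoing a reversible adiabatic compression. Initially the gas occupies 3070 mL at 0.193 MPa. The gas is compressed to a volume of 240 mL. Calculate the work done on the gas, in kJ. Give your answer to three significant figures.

γ = 7/5 for a diatomic ideal gas.
P₂ = P₁(V₁/V₂)^γ = 0.193×(3070/240)^(7/5) = 6.843 MPa.
For a reversible adiabat, W_by_gas = (P₁V₁ − P₂V₂)/(γ−1).
W_by = (193000×0.00307 − 6.843×10^6×0.00024) / (2/5) = -2625 J.
W_on_gas = −W_by = 2625 J.

W ≈ 2.62 kJ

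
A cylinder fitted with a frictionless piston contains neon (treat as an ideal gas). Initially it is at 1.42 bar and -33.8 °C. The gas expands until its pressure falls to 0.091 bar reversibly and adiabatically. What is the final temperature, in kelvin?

Adiabatic: T₂/T₁ = (P₂/P₁)^((γ−1)/γ).
For a monatomic ideal gas γ = 5/3, so (γ−1)/γ = 2/5.
T₁ = -33.8 °C = 239.3 K.
T₂ = 239.3 × (0.091/1.42)^(2/5) = 79.75 K.

T₂ ≈ 79.8 K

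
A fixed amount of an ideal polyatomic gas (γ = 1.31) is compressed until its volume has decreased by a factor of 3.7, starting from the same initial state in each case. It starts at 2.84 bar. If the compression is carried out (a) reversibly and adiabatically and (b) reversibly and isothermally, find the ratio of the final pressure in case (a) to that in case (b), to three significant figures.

Isothermal: P_b = P₁(V₁/V₂) = 2.84×3.7.
Adiabatic: P_a = P₁(V₁/V₂)^γ = 2.84×3.7^(1.31).
P_a/P_b = (V₁/V₂)^(γ−1) = 3.7^(0.31) = 1.5.

P_adiabatic / P_isothermal ≈ 1.50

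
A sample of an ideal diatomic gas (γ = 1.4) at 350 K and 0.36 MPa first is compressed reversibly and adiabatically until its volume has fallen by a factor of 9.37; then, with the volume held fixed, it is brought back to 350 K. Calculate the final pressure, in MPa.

Adiabatic step (PV^γ = const): P₂ = 0.36×9.37^(1.4) = 8.255 MPa; T₂ = 350×9.37^(0.4) = 856.6 K.
Isochoric: P₃ = P₂(T₃/T₂) = 8.255 × (350/856.6) = 3.373 MPa.

P₃ ≈ 3.37 MPa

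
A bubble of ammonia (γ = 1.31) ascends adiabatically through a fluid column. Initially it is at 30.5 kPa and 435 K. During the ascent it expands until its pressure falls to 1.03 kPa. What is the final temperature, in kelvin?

T₂ ≈ 195 K

Along an adiabat T P^((1−γ)/γ) is constant, so T₂ = T₁ (P₂/P₁)^((γ−1)/γ).
T₂ = 435 × (1.03/30.5)^(0.237) = 195.1 K.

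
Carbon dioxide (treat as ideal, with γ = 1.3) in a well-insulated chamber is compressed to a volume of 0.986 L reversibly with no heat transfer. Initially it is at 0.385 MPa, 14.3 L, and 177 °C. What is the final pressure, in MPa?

P₂ ≈ 12.5 MPa

Since PV^γ is constant along a reversible adiabat, P₂ = P₁ (V₁/V₂)^γ.
P₂ = 0.385 × (14.3/0.986)^(1.3) = 12.46 MPa.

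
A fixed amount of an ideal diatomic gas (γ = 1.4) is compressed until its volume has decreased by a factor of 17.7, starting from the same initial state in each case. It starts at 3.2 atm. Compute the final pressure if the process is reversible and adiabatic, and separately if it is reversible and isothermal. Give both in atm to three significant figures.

Isothermal: P₂ = P₁(V₁/V₂) = 3.2×17.7 = 56.64 atm.
Adiabatic: P₂ = P₁(V₁/V₂)^γ = 3.2×17.7^(1.4) = 178.8 atm.

adiabatic: 179 atm; isothermal: 56.6 atm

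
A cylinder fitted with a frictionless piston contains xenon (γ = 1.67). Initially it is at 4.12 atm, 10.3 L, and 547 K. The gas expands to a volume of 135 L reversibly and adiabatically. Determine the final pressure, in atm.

Since PV^γ is constant along a reversible adiabat, P₂ = P₁ (V₁/V₂)^γ.
P₂ = 4.12 × (10.3/135)^(1.67) = 0.05606 atm.

P₂ ≈ 0.0561 atm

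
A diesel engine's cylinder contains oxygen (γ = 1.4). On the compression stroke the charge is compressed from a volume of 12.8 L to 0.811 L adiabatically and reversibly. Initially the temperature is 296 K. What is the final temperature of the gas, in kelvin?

Adiabatic: T₁V₁^(γ−1) = T₂V₂^(γ−1) ⇒ T₂ = T₁ (V₁/V₂)^(γ−1).
T₂ = 296 × (12.8/0.811)^(0.4) = 892.4 K.

T₂ ≈ 892 K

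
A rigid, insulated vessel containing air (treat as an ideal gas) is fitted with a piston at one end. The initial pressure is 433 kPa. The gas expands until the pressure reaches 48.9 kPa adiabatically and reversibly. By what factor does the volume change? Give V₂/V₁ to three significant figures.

From PV^γ = const, V₂/V₁ = (P₁/P₂)^(1/γ).
For a diatomic ideal gas γ = 7/5.
V₂/V₁ = (433/48.9)^(5/7) = 4.749.

V₂/V₁ ≈ 4.75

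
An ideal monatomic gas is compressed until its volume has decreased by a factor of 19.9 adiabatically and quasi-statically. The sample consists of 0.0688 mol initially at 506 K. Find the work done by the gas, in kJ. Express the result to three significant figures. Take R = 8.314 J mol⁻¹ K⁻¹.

For a reversible adiabat TV^(γ−1) is constant, so T₂ = T₁ (V₁/V₂)^(γ−1).
γ = 5/3 for a monatomic ideal gas, so γ−1 = 2/3.
T₂ = 506 × 19.9^(2/3) = 3716 K.
Q = 0, so ΔU = W_on_gas = nCᵥΔT with Cᵥ = R/(γ−1) = 12.47 J/(mol·K).
ΔU = 0.0688 × 12.47 × (3716 − 506) = 2754 J.
Work done by the gas = −ΔU = -2754 J.

W ≈ -2.75 kJ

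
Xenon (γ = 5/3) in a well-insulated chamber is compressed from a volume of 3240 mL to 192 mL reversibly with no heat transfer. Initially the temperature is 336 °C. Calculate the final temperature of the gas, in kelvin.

Adiabatic: T₁V₁^(γ−1) = T₂V₂^(γ−1) ⇒ T₂ = T₁ (V₁/V₂)^(γ−1).
T₁ = 336 °C = 609.1 K.
T₂ = 609.1 × (3240/192)^(2/3) = 4008 K.

T₂ ≈ 4010 K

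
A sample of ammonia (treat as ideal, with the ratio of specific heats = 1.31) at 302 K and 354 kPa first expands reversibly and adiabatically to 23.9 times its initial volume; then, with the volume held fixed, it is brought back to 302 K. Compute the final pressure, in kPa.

P₃ ≈ 14.8 kPa

Adiabatic step (PV^γ = const): P₂ = 354×(1/23.9)^(1.31) = 5.537 kPa; T₂ = 302×(1/23.9)^(0.31) = 112.9 K.
Isochoric: P₃ = P₂(T₃/T₂) = 5.537 × (302/112.9) = 14.81 kPa.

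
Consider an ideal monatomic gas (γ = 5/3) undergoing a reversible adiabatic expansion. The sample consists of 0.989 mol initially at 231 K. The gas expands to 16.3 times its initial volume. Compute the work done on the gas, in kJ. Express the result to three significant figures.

W ≈ -2.41 kJ

For a reversible adiabat TV^(γ−1) is constant, so T₂ = T₁ (V₁/V₂)^(γ−1).
T₂ = 231 × (1/16.3)^(2/3) = 35.93 K.
Q = 0, so ΔU = W_on_gas = nCᵥΔT with Cᵥ = R/(γ−1) = 12.47 J/(mol·K).
ΔU = 0.989 × 12.47 × (35.93 − 231) = -2406 J.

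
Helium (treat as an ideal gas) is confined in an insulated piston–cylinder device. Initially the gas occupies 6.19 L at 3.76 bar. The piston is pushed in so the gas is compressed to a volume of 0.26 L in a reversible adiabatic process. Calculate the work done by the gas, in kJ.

γ = 5/3 for a monatomic ideal gas.
P₂ = P₁(V₁/V₂)^γ = 3.76×(6.19/0.26)^(5/3) = 740.8 bar.
For a reversible adiabat, W_by_gas = (P₁V₁ − P₂V₂)/(γ−1).
W_by = (376000×0.00619 − 7.408×10^7×0.00026) / (2/3) = -25400 J.

W ≈ -25.4 kJ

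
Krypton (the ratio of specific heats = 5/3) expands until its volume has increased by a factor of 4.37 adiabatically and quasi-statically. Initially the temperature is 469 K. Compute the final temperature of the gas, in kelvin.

Adiabatic: T₁V₁^(γ−1) = T₂V₂^(γ−1) ⇒ T₂ = T₁ (V₁/V₂)^(γ−1).
T₂ = 469 × (1/4.37)^(2/3) = 175.5 K.

T₂ ≈ 175 K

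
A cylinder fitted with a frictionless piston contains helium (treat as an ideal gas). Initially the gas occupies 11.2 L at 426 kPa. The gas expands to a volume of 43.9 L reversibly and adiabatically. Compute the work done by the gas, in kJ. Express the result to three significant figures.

W ≈ 4.28 kJ

γ = 5/3 for a monatomic ideal gas.
P₂ = P₁(V₁/V₂)^γ = 426×(11.2/43.9)^(5/3) = 43.72 kPa.
For a reversible adiabat, W_by_gas = (P₁V₁ − P₂V₂)/(γ−1).
W_by = (426000×0.0112 − 43720×0.0439) / (2/3) = 4278 J.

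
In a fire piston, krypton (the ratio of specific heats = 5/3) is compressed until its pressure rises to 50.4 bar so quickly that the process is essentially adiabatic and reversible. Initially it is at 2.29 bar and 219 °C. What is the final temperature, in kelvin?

T₂ ≈ 1690 K

Along an adiabat T P^((1−γ)/γ) is constant, so T₂ = T₁ (P₂/P₁)^((γ−1)/γ).
T₁ = 219 °C = 492.1 K.
T₂ = 492.1 × (50.4/2.29)^(2/5) = 1695 K.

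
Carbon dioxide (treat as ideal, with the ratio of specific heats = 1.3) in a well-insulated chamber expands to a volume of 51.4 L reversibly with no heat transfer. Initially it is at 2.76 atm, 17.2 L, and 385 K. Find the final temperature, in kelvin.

Adiabatic: T₁V₁^(γ−1) = T₂V₂^(γ−1) ⇒ T₂ = T₁ (V₁/V₂)^(γ−1).
T₂ = 385 × (17.2/51.4)^(0.3) = 277.2 K.

T₂ ≈ 277 K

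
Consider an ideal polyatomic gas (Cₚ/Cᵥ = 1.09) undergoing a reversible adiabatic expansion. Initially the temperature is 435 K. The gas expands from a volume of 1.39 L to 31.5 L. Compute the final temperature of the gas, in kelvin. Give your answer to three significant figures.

Adiabatic: T₁V₁^(γ−1) = T₂V₂^(γ−1) ⇒ T₂ = T₁ (V₁/V₂)^(γ−1).
T₂ = 435 × (1.39/31.5)^(0.09) = 328.5 K.

T₂ ≈ 328 K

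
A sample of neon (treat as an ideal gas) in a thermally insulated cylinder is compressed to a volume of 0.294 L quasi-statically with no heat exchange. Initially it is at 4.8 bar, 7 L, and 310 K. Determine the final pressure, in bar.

P₂ ≈ 946 bar

Adiabatic: P₁V₁^γ = P₂V₂^γ ⇒ P₂ = P₁ (V₁/V₂)^γ.
γ = 5/3 for a monatomic ideal gas.
P₂ = 4.8 × (7/0.294)^(5/3) = 945.9 bar.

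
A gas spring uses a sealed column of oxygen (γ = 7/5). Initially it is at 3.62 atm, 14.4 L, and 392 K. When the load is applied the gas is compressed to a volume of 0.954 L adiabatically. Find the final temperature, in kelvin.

Adiabatic: T₁V₁^(γ−1) = T₂V₂^(γ−1) ⇒ T₂ = T₁ (V₁/V₂)^(γ−1).
T₂ = 392 × (14.4/0.954)^(2/5) = 1161 K.

T₂ ≈ 1160 K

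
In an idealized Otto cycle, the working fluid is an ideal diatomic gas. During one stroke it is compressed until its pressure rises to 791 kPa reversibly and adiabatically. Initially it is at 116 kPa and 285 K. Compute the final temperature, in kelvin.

Adiabatic: T₂/T₁ = (P₂/P₁)^((γ−1)/γ).
For a diatomic ideal gas γ = 7/5, so (γ−1)/γ = 2/7.
T₂ = 285 × (791/116)^(2/7) = 493.2 K.

T₂ ≈ 493 K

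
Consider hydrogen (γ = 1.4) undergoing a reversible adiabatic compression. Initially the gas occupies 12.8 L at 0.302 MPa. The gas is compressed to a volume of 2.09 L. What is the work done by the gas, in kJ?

W ≈ -10.3 kJ

P₂ = P₁(V₁/V₂)^γ = 0.302×(12.8/2.09)^(1.4) = 3.819 MPa.
For a reversible adiabat, W_by_gas = (P₁V₁ − P₂V₂)/(γ−1).
W_by = (302000×0.0128 − 3.819×10^6×0.00209) / (0.4) = -10290 J.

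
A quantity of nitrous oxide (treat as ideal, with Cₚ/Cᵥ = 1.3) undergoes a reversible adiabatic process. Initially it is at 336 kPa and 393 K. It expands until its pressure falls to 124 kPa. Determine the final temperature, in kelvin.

T₂ ≈ 312 K

Along an adiabat T P^((1−γ)/γ) is constant, so T₂ = T₁ (P₂/P₁)^((γ−1)/γ).
T₂ = 393 × (124/336)^(0.231) = 312.2 K.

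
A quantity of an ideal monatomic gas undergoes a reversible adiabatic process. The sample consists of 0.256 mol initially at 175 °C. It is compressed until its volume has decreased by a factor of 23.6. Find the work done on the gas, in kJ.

W ≈ 10.3 kJ

Adiabatic: T₁V₁^(γ−1) = T₂V₂^(γ−1) ⇒ T₂ = T₁ (V₁/V₂)^(γ−1).
γ = 5/3 for a monatomic ideal gas, so γ−1 = 2/3.
T₁ = 175 °C = 448.1 K.
T₂ = 448.1 × 23.6^(2/3) = 3687 K.
Q = 0, so ΔU = W_on_gas = nCᵥΔT with Cᵥ = R/(γ−1) = 12.47 J/(mol·K).
ΔU = 0.256 × 12.47 × (3687 − 448.1) = 10340 J.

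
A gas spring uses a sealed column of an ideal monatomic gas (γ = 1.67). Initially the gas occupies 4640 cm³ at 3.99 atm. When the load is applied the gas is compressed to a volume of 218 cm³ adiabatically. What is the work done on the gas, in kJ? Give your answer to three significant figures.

W ≈ 18.9 kJ

P₂ = P₁(V₁/V₂)^γ = 3.99×(4640/218)^(1.67) = 658.9 atm.
For a reversible adiabat, W_by_gas = (P₁V₁ − P₂V₂)/(γ−1).
W_by = (404300×0.00464 − 6.677×10^7×0.000218) / (0.67) = -18920 J.
W_on_gas = −W_by = 18920 J.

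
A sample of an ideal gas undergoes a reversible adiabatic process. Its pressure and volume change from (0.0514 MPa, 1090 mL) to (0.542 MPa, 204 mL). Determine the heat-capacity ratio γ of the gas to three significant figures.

γ ≈ 1.41

PV^γ = const ⇒ γ = ln(P₂/P₁) / ln(V₁/V₂).
γ = ln(0.542/0.0514) / ln(1090/204) = 1.406.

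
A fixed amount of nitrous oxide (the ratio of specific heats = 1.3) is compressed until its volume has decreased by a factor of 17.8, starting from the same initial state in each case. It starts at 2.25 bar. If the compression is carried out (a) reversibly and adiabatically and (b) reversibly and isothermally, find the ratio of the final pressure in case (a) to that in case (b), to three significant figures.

Isothermal: P_b = P₁(V₁/V₂) = 2.25×17.8.
Adiabatic: P_a = P₁(V₁/V₂)^γ = 2.25×17.8^(1.3).
P_a/P_b = (V₁/V₂)^(γ−1) = 17.8^(0.3) = 2.372.

P_adiabatic / P_isothermal ≈ 2.37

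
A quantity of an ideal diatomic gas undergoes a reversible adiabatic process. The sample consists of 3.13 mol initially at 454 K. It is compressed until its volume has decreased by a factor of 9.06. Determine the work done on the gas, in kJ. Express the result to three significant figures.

W ≈ 41.8 kJ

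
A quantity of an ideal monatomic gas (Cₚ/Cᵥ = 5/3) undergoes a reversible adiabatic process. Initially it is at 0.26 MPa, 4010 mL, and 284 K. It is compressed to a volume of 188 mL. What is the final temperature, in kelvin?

T₂ ≈ 2180 K

Adiabatic: T₁V₁^(γ−1) = T₂V₂^(γ−1) ⇒ T₂ = T₁ (V₁/V₂)^(γ−1).
T₂ = 284 × (4010/188)^(2/3) = 2184 K.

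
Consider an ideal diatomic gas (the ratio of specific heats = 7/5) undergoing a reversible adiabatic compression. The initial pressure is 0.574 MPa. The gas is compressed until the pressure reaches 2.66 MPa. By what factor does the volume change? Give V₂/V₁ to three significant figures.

From PV^γ = const, V₂/V₁ = (P₁/P₂)^(1/γ).
V₂/V₁ = (0.574/2.66)^(5/7) = 0.3344.

V₂/V₁ ≈ 0.334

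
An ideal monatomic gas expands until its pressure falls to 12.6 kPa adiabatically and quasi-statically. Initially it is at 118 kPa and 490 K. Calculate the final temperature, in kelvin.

Along an adiabat T P^((1−γ)/γ) is constant, so T₂ = T₁ (P₂/P₁)^((γ−1)/γ).
For a monatomic ideal gas γ = 5/3, so (γ−1)/γ = 2/5.
T₂ = 490 × (12.6/118)^(2/5) = 200.3 K.

T₂ ≈ 200 K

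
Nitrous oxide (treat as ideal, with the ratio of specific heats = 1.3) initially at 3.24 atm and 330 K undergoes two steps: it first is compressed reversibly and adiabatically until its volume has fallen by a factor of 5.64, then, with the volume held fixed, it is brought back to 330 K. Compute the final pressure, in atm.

Adiabatic step (PV^γ = const): P₂ = 3.24×5.64^(1.3) = 30.7 atm; T₂ = 330×5.64^(0.3) = 554.5 K.
Isochoric: P₃ = P₂(T₃/T₂) = 30.7 × (330/554.5) = 18.27 atm.

P₃ ≈ 18.3 atm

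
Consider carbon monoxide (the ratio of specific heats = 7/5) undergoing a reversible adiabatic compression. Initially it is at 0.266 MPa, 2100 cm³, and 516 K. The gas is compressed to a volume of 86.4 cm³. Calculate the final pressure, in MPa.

P₂ ≈ 23.2 MPa

Since PV^γ is constant along a reversible adiabat, P₂ = P₁ (V₁/V₂)^γ.
P₂ = 0.266 × (2100/86.4)^(7/5) = 23.17 MPa.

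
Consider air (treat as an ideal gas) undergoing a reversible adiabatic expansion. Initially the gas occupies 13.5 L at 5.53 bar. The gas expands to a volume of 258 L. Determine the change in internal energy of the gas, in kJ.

γ = 7/5 for a diatomic ideal gas.
P₂ = P₁(V₁/V₂)^γ = 5.53×(13.5/258)^(7/5) = 0.0889 bar.
For a reversible adiabat, W_by_gas = (P₁V₁ − P₂V₂)/(γ−1).
W_by = (553000×0.0135 − 8890×0.258) / (2/5) = 12930 J.
Q = 0 ⇒ ΔU = −W_by = -12930 J.

ΔU ≈ -12.9 kJ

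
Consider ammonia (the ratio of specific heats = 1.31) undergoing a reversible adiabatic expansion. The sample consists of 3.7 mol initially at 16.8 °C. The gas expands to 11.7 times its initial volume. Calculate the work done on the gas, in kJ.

Adiabatic: T₁V₁^(γ−1) = T₂V₂^(γ−1) ⇒ T₂ = T₁ (V₁/V₂)^(γ−1).
T₁ = 16.8 °C = 289.9 K.
T₂ = 289.9 × (1/11.7)^(0.31) = 135.3 K.
Q = 0, so ΔU = W_on_gas = nCᵥΔT with Cᵥ = R/(γ−1) = 26.82 J/(mol·K).
ΔU = 3.7 × 26.82 × (135.3 − 289.9) = -15350 J.

W ≈ -15.3 kJ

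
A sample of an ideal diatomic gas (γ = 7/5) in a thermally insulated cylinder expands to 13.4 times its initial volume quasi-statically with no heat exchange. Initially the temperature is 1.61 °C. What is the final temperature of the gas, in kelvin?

T₂ ≈ 97.3 K

Adiabatic: T₁V₁^(γ−1) = T₂V₂^(γ−1) ⇒ T₂ = T₁ (V₁/V₂)^(γ−1).
T₁ = 1.61 °C = 274.8 K.
T₂ = 274.8 × (1/13.4)^(2/5) = 97.3 K.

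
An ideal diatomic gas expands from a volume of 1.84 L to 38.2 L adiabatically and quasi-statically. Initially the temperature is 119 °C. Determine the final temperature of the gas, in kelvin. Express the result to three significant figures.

T₂ ≈ 117 K

For a reversible adiabat TV^(γ−1) is constant, so T₂ = T₁ (V₁/V₂)^(γ−1).
For a diatomic ideal gas γ = 7/5, so γ−1 = 2/5.
T₁ = 119 °C = 392.1 K.
T₂ = 392.1 × (1.84/38.2)^(2/5) = 116.6 K.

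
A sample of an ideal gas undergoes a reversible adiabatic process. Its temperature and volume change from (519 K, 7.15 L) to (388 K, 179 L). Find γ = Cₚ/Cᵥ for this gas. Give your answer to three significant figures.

TV^(γ−1) = const ⇒ γ − 1 = ln(T₂/T₁) / ln(V₁/V₂).
γ = 1 + ln(388/519) / ln(7.15/179) = 1.09.

γ ≈ 1.09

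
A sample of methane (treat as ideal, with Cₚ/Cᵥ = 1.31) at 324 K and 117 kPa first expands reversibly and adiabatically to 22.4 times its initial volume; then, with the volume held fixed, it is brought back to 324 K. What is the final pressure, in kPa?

P₃ ≈ 5.22 kPa

Adiabatic step (PV^γ = const): P₂ = 117×(1/22.4)^(1.31) = 1.992 kPa; T₂ = 324×(1/22.4)^(0.31) = 123.6 K.
Isochoric: P₃ = P₂(T₃/T₂) = 1.992 × (324/123.6) = 5.223 kPa.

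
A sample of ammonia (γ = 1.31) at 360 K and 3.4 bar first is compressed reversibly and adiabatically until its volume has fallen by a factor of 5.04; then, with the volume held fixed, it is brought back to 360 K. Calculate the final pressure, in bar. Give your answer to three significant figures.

Adiabatic step (PV^γ = const): P₂ = 3.4×5.04^(1.31) = 28.29 bar; T₂ = 360×5.04^(0.31) = 594.4 K.
Isochoric: P₃ = P₂(T₃/T₂) = 28.29 × (360/594.4) = 17.14 bar.

P₃ ≈ 17.1 bar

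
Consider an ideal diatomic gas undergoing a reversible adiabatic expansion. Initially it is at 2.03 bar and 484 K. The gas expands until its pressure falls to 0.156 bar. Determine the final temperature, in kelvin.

T₂ ≈ 233 K

Along an adiabat T P^((1−γ)/γ) is constant, so T₂ = T₁ (P₂/P₁)^((γ−1)/γ).
For a diatomic ideal gas γ = 7/5, so (γ−1)/γ = 2/7.
T₂ = 484 × (0.156/2.03)^(2/7) = 232.5 K.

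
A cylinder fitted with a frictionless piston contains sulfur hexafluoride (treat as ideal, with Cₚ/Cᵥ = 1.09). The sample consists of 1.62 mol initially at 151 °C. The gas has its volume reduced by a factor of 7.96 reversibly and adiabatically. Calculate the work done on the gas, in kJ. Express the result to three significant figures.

Adiabatic: T₁V₁^(γ−1) = T₂V₂^(γ−1) ⇒ T₂ = T₁ (V₁/V₂)^(γ−1).
T₁ = 151 °C = 424.1 K.
T₂ = 424.1 × 7.96^(0.09) = 511.2 K.
Q = 0, so ΔU = W_on_gas = nCᵥΔT with Cᵥ = R/(γ−1) = 92.38 J/(mol·K).
ΔU = 1.62 × 92.38 × (511.2 − 424.1) = 13030 J.

W ≈ 13.0 kJ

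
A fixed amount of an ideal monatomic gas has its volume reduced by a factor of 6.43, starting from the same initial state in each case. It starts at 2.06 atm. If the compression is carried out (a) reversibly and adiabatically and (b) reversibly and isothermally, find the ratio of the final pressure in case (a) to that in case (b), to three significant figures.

For a monatomic ideal gas γ = 5/3.
Isothermal: P_b = P₁(V₁/V₂) = 2.06×6.43.
Adiabatic: P_a = P₁(V₁/V₂)^γ = 2.06×6.43^(5/3).
P_a/P_b = (V₁/V₂)^(γ−1) = 6.43^(2/3) = 3.458.

P_adiabatic / P_isothermal ≈ 3.46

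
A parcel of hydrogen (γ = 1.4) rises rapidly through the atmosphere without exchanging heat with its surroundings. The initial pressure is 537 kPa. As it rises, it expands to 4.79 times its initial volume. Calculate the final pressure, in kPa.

P₂ ≈ 59.9 kPa

Since PV^γ is constant along a reversible adiabat, P₂ = P₁ (V₁/V₂)^γ.
P₂ = 537 × (1/4.79)^(1.4) = 59.91 kPa.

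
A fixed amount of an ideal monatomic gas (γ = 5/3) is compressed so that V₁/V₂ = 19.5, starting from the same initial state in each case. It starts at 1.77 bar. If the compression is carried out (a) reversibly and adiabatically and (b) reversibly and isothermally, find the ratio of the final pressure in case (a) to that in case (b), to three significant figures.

Isothermal: P_b = P₁(V₁/V₂) = 1.77×19.5.
Adiabatic: P_a = P₁(V₁/V₂)^γ = 1.77×19.5^(5/3).
P_a/P_b = (V₁/V₂)^(γ−1) = 19.5^(2/3) = 7.245.

P_adiabatic / P_isothermal ≈ 7.24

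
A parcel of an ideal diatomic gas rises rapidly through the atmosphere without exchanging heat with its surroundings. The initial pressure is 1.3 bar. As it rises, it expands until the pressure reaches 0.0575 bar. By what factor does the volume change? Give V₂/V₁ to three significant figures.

V₂/V₁ ≈ 9.28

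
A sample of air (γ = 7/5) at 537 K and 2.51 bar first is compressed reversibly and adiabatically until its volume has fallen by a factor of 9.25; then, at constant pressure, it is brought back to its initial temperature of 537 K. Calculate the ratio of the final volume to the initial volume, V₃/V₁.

V₃/V₁ ≈ 0.0444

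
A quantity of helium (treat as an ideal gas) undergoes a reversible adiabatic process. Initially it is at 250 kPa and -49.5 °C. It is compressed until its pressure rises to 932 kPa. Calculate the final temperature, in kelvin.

Adiabatic: T₂/T₁ = (P₂/P₁)^((γ−1)/γ).
For a monatomic ideal gas γ = 5/3, so (γ−1)/γ = 2/5.
T₁ = -49.5 °C = 223.6 K.
T₂ = 223.6 × (932/250)^(2/5) = 378.6 K.

T₂ ≈ 379 K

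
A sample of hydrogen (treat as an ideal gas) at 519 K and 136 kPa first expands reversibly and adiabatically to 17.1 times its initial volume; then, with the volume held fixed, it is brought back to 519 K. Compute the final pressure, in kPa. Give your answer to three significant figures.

For a diatomic ideal gas γ = 7/5.
Adiabatic step (PV^γ = const): P₂ = 136×(1/17.1)^(7/5) = 2.555 kPa; T₂ = 519×(1/17.1)^(2/5) = 166.7 K.
Isochoric: P₃ = P₂(T₃/T₂) = 2.555 × (519/166.7) = 7.953 kPa.

P₃ ≈ 7.95 kPa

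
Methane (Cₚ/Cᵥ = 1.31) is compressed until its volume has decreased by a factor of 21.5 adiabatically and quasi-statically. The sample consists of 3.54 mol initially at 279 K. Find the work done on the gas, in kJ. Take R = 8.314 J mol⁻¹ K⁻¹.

W ≈ 42.1 kJ

For a reversible adiabat TV^(γ−1) is constant, so T₂ = T₁ (V₁/V₂)^(γ−1).
T₂ = 279 × 21.5^(0.31) = 722.2 K.
Q = 0, so ΔU = W_on_gas = nCᵥΔT with Cᵥ = R/(γ−1) = 26.82 J/(mol·K).
ΔU = 3.54 × 26.82 × (722.2 − 279) = 42080 J.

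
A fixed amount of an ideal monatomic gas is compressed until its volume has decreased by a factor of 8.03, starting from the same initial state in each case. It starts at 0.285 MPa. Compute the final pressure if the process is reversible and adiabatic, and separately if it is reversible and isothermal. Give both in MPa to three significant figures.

adiabatic: 9.18 MPa; isothermal: 2.29 MPa

For a monatomic ideal gas γ = 5/3.
Isothermal: P₂ = P₁(V₁/V₂) = 0.285×8.03 = 2.289 MPa.
Adiabatic: P₂ = P₁(V₁/V₂)^γ = 0.285×8.03^(5/3) = 9.177 MPa.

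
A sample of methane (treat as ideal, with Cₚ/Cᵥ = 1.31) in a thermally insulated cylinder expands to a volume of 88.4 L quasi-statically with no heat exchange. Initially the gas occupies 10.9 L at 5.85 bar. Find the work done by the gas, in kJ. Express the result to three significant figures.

P₂ = P₁(V₁/V₂)^γ = 5.85×(10.9/88.4)^(1.31) = 0.377 bar.
For a reversible adiabat, W_by_gas = (P₁V₁ − P₂V₂)/(γ−1).
W_by = (585000×0.0109 − 37700×0.0884) / (0.31) = 9819 J.

W ≈ 9.82 kJ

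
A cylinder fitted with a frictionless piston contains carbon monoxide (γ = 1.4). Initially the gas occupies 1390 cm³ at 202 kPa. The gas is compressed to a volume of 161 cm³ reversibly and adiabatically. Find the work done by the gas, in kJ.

W ≈ -0.961 kJ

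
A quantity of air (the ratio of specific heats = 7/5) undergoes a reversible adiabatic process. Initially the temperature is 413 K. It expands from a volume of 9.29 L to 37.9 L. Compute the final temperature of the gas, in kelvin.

For a reversible adiabat TV^(γ−1) is constant, so T₂ = T₁ (V₁/V₂)^(γ−1).
T₂ = 413 × (9.29/37.9)^(2/5) = 235.3 K.

T₂ ≈ 235 K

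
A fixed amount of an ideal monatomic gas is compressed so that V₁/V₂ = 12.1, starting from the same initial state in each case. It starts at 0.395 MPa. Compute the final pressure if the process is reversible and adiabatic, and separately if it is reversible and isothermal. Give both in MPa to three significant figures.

adiabatic: 25.2 MPa; isothermal: 4.78 MPa

For a monatomic ideal gas γ = 5/3.
Isothermal: P₂ = P₁(V₁/V₂) = 0.395×12.1 = 4.779 MPa.
Adiabatic: P₂ = P₁(V₁/V₂)^γ = 0.395×12.1^(5/3) = 25.19 MPa.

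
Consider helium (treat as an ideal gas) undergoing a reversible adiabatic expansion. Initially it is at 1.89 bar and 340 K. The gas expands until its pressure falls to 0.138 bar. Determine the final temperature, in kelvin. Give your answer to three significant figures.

T₂ ≈ 119 K

Adiabatic: T₂/T₁ = (P₂/P₁)^((γ−1)/γ).
For a monatomic ideal gas γ = 5/3, so (γ−1)/γ = 2/5.
T₂ = 340 × (0.138/1.89)^(2/5) = 119.4 K.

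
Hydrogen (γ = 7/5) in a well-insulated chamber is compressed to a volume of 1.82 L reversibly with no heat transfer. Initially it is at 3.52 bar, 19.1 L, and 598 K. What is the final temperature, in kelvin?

Adiabatic: T₁V₁^(γ−1) = T₂V₂^(γ−1) ⇒ T₂ = T₁ (V₁/V₂)^(γ−1).
T₂ = 598 × (19.1/1.82)^(2/5) = 1531 K.

T₂ ≈ 1530 K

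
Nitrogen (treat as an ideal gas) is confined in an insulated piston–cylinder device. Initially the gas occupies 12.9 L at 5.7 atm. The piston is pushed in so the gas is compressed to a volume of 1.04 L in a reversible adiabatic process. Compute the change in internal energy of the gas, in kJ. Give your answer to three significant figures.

γ = 7/5 for a diatomic ideal gas.
P₂ = P₁(V₁/V₂)^γ = 5.7×(12.9/1.04)^(7/5) = 193.6 atm.
For a reversible adiabat, W_by_gas = (P₁V₁ − P₂V₂)/(γ−1).
W_by = (577600×0.0129 − 1.961×10^7×0.00104) / (2/5) = -32370 J.
Q = 0 ⇒ ΔU = −W_by = 32370 J.

ΔU ≈ 32.4 kJ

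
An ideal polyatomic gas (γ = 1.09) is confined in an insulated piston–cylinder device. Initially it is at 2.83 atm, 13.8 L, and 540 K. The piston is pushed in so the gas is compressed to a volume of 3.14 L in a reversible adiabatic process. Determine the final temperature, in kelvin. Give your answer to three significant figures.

Adiabatic: T₁V₁^(γ−1) = T₂V₂^(γ−1) ⇒ T₂ = T₁ (V₁/V₂)^(γ−1).
T₂ = 540 × (13.8/3.14)^(0.09) = 617 K.

T₂ ≈ 617 K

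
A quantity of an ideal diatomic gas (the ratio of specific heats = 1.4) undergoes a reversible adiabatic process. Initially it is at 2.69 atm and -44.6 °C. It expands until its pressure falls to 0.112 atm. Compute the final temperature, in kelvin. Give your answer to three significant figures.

T₂ ≈ 92.2 K

Adiabatic: T₂/T₁ = (P₂/P₁)^((γ−1)/γ).
T₁ = -44.6 °C = 228.5 K.
T₂ = 228.5 × (0.112/2.69)^(0.286) = 92.16 K.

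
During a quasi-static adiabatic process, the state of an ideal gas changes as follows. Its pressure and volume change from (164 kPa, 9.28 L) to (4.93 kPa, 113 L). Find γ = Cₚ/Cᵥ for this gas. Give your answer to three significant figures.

PV^γ = const ⇒ γ = ln(P₂/P₁) / ln(V₁/V₂).
γ = ln(4.93/164) / ln(9.28/113) = 1.402.

γ ≈ 1.40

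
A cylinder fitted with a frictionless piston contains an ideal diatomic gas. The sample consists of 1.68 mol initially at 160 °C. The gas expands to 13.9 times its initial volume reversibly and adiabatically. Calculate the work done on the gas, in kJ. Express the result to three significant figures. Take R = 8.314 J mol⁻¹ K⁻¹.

W ≈ -9.85 kJ

Adiabatic: T₁V₁^(γ−1) = T₂V₂^(γ−1) ⇒ T₂ = T₁ (V₁/V₂)^(γ−1).
γ = 7/5 for a diatomic ideal gas, so γ−1 = 2/5.
T₁ = 160 °C = 433.1 K.
T₂ = 433.1 × (1/13.9)^(2/5) = 151.2 K.
Q = 0, so ΔU = W_on_gas = nCᵥΔT with Cᵥ = R/(γ−1) = 20.79 J/(mol·K).
ΔU = 1.68 × 20.79 × (151.2 − 433.1) = -9847 J.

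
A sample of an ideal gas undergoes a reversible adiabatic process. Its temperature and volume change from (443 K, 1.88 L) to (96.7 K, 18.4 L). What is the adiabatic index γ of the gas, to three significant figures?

γ ≈ 1.67

TV^(γ−1) = const ⇒ γ − 1 = ln(T₂/T₁) / ln(V₁/V₂).
γ = 1 + ln(96.7/443) / ln(1.88/18.4) = 1.667.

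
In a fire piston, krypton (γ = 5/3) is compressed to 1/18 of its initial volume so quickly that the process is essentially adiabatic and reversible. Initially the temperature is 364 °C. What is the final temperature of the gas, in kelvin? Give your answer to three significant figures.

T₂ ≈ 4380 K

For a reversible adiabat TV^(γ−1) is constant, so T₂ = T₁ (V₁/V₂)^(γ−1).
T₁ = 364 °C = 637.1 K.
T₂ = 637.1 × 18^(2/3) = 4376 K.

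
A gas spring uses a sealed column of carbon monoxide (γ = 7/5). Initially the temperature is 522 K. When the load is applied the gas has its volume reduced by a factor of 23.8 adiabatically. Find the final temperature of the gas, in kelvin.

For a reversible adiabat TV^(γ−1) is constant, so T₂ = T₁ (V₁/V₂)^(γ−1).
T₂ = 522 × 23.8^(2/5) = 1855 K.

T₂ ≈ 1850 K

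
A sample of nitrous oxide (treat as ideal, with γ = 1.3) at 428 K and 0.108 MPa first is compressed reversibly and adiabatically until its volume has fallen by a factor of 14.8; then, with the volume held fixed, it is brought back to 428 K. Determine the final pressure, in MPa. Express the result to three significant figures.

P₃ ≈ 1.60 MPa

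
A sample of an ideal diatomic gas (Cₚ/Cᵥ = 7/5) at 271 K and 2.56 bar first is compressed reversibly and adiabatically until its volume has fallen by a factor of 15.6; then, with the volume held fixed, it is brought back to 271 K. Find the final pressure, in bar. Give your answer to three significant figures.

P₃ ≈ 39.9 bar

Adiabatic step (PV^γ = const): P₂ = 2.56×15.6^(7/5) = 119.8 bar; T₂ = 271×15.6^(2/5) = 813.2 K.
Isochoric: P₃ = P₂(T₃/T₂) = 119.8 × (271/813.2) = 39.94 bar.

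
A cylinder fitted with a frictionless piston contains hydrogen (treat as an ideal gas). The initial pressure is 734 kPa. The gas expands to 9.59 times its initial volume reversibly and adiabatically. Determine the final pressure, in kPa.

Adiabatic: P₁V₁^γ = P₂V₂^γ ⇒ P₂ = P₁ (V₁/V₂)^γ.
For a diatomic ideal gas γ = 7/5.
P₂ = 734 × (1/9.59)^(7/5) = 30.98 kPa.

P₂ ≈ 31.0 kPa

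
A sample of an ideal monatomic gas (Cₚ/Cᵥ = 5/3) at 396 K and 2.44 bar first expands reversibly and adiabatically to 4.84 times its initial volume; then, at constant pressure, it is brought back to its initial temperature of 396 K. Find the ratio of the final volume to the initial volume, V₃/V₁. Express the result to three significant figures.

Adiabatic step: V₂/V₁ = 4.84; T₂ = T₁·(1/4.84)^(2/3) = 138.4 K.
Isobaric step: V₃/V₂ = T₃/T₂ = 396/138.4.
V₃/V₁ = (V₂/V₁)(V₃/V₂) = 4.84 × (396/138.4) = 13.85.

V₃/V₁ ≈ 13.8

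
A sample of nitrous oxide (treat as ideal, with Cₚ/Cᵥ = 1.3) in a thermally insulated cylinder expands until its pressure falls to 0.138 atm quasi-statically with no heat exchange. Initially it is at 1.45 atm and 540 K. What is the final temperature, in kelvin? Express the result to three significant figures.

T₂ ≈ 314 K

Adiabatic: T₂/T₁ = (P₂/P₁)^((γ−1)/γ).
T₂ = 540 × (0.138/1.45)^(0.231) = 313.8 K.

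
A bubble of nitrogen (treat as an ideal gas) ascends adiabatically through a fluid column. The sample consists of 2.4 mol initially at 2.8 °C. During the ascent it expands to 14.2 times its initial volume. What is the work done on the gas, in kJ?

For a reversible adiabat TV^(γ−1) is constant, so T₂ = T₁ (V₁/V₂)^(γ−1).
γ = 7/5 for a diatomic ideal gas, so γ−1 = 2/5.
T₁ = 2.8 °C = 275.9 K.
T₂ = 275.9 × (1/14.2)^(2/5) = 95.48 K.
Q = 0, so ΔU = W_on_gas = nCᵥΔT with Cᵥ = R/(γ−1) = 20.79 J/(mol·K).
ΔU = 2.4 × 20.79 × (95.48 − 275.9) = -9003 J.

W ≈ -9.00 kJ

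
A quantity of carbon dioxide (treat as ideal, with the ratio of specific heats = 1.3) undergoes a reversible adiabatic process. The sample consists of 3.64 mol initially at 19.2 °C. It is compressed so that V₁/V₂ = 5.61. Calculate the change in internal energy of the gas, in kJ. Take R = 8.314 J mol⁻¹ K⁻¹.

ΔU ≈ 20.0 kJ

For a reversible adiabat TV^(γ−1) is constant, so T₂ = T₁ (V₁/V₂)^(γ−1).
T₁ = 19.2 °C = 292.3 K.
T₂ = 292.3 × 5.61^(0.3) = 490.4 K.
Q = 0, so ΔU = W_on_gas = nCᵥΔT with Cᵥ = R/(γ−1) = 27.71 J/(mol·K).
ΔU = 3.64 × 27.71 × (490.4 − 292.3) = 19980 J.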